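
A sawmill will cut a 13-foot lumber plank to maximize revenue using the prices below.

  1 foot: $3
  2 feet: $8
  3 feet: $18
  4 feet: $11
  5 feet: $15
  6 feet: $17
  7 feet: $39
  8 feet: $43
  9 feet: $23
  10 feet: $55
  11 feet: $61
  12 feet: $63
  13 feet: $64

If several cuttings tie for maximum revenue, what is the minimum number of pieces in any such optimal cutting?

3

Let r[k] be the best obtainable value from length k. For each k, try every first piece i and keep the best of price[i] + r[k−i].
r[1] = 3
r[2] = max(3+3, 8+0) = 8
r[3] = max(3+8, 8+3, 18+0) = 18
r[4] = max(3+18, 8+8, 18+3, 11+0) = 21
r[5] = max(3+21, 8+18, 18+8, 11+3, 15+0) = 26
r[6] = max(3+26, 8+21, 18+18, 11+8, 15+3, 17+0) = 36
r[7] = max(3+36, 8+26, 18+21, …, 17+3, 39+0) = 39
r[8] = max(3+39, 8+36, 18+26, …, 39+3, 43+0) = 44
r[9] = max(3+44, 8+39, 18+36, …, 43+3, 23+0) = 54
r[10] = max(3+54, 8+44, 18+39, …, 23+3, 55+0) = 57
r[11] = max(3+57, 8+54, 18+44, …, 55+3, 61+0) = 62
r[12] = max(3+62, 8+57, 18+54, …, 61+3, 63+0) = 72
r[13] = max(3+72, 8+62, 18+57, …, 63+3, 64+0) = 75
Maximum revenue is $75.
Now minimize piece count subject to staying optimal: for each k, pieces[k] = 1 + min over i with p[i]+r[k−i]=r[k] of pieces[k−i].
pieces[10] = 2
pieces[11] = 4
pieces[12] = 4
pieces[13] = 3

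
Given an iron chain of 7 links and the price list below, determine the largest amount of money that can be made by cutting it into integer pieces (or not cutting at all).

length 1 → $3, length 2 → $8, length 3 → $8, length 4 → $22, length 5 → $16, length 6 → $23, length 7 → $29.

33

Consider every possible first cut. best[k] is the best of p[i]+best[k−i] over all sellable i≤k.
best[1] = 3
best[2] = 8
best[3] = 11  (first piece 1, then best[2]=8)
best[4] = 22
best[5] = 25  (first piece 1, then best[4]=22)
best[6] = 30  (first piece 2, then best[4]=22)
best[7] = 33  (first piece 1, then best[6]=30)
One optimal cutting: 4 + 2 + 1 → $22 + $8 + $3 = $33.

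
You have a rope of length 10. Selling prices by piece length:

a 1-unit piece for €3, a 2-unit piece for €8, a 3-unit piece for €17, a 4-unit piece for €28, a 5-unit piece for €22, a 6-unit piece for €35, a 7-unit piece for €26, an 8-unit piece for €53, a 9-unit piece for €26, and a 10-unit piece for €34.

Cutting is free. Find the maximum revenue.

Consider every possible first cut. v[k] is the best of p[i]+v[k−i] over all sellable i≤k.
v[1] = 3
v[2] = max(3+3, 8+0) = 8
v[3] = max(3+8, 8+3, 17+0) = 17
v[4] = max(3+17, 8+8, 17+3, 28+0) = 28
v[5] = max(3+28, 8+17, 17+8, 28+3, 22+0) = 31
v[6] = max(3+31, 8+28, 17+17, 28+8, 22+3, 35+0) = 36
v[7] = max(3+36, 8+31, 17+28, …, 35+3, 26+0) = 45
v[8] = max(3+45, 8+36, 17+31, …, 26+3, 53+0) = 56
v[9] = max(3+56, 8+45, 17+36, …, 53+3, 26+0) = 59
v[10] = max(3+59, 8+56, 17+45, …, 26+3, 34+0) = 64
One optimal cutting: 4 + 4 + 2 → €28 + €28 + €8 = €64.

64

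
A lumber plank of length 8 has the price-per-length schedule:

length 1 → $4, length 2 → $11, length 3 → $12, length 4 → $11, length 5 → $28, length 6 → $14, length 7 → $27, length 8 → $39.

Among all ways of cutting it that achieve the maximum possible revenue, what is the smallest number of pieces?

Build r[k] bottom-up: r[k] = max over allowed piece i of (p[i] + r[k−i]).
r[1] = 4
r[2] = max(4+4, 11+0) = 11
r[3] = max(4+11, 11+4, 12+0) = 15
r[4] = max(4+15, 11+11, 12+4, 11+0) = 22
r[5] = max(4+22, 11+15, 12+11, 11+4, 28+0) = 28
r[6] = max(4+28, 11+22, 12+15, 11+11, 28+4, 14+0) = 33
r[7] = max(4+33, 11+28, 12+22, …, 14+4, 27+0) = 39
r[8] = max(4+39, 11+33, 12+28, …, 27+4, 39+0) = 44
Maximum revenue is $44.
Now minimize piece count subject to staying optimal: for each k, pieces[k] = 1 + min over i with p[i]+r[k−i]=r[k] of pieces[k−i].
pieces[5] = 1
pieces[6] = 3
pieces[7] = 2
pieces[8] = 4

4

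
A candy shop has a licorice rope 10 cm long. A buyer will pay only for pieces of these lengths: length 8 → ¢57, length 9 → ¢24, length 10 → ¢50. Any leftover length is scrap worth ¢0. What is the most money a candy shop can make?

57

Let best[k] be the best obtainable value from length k. For each k, try every first piece i and keep the best of price[i] + best[k−i].
best[1] = 0
best[2] = 0
best[3] = 0
best[4] = 0
best[5] = 0
best[6] = 0
best[7] = 0
best[8] = 57
best[9] = 57
best[10] = 57
One optimal cutting: pieces 8 with 2 cm of scrap → ¢57.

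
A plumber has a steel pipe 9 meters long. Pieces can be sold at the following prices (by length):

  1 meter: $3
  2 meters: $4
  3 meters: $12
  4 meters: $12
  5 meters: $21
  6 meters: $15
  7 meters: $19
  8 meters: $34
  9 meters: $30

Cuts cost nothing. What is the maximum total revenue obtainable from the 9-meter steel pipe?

Consider every possible first cut. v[k] is the best of p[i]+v[k−i] over all sellable i≤k.
v[1] = 3
v[2] = 6  (first piece 1, then v[1]=3)
v[3] = 12
v[4] = 15  (first piece 1, then v[3]=12)
v[5] = 21
v[6] = 24  (first piece 1, then v[5]=21)
v[7] = 27  (first piece 1, then v[6]=24)
v[8] = 34
v[9] = 37  (first piece 1, then v[8]=34)
One optimal cutting: 8 + 1 → $34 + $3 = $37.

37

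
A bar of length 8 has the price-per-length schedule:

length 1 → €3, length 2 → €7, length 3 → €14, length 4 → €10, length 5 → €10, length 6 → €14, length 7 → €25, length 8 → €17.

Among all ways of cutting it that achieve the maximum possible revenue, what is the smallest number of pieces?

Build r[k] bottom-up: r[k] = max over allowed piece i of (p[i] + r[k−i]).
r[1] = 3
r[2] = 7
r[3] = 14
r[4] = 17  (first piece 1, then r[3]=14)
r[5] = 21  (first piece 2, then r[3]=14)
r[6] = 28  (first piece 3, then r[3]=14)
r[7] = 31  (first piece 1, then r[6]=28)
r[8] = 35  (first piece 2, then r[6]=28)
Maximum revenue is €35.
Now minimize piece count subject to staying optimal: for each k, pieces[k] = 1 + min over i with p[i]+r[k−i]=r[k] of pieces[k−i].
pieces[5] = 2
pieces[6] = 2
pieces[7] = 3
pieces[8] = 3

3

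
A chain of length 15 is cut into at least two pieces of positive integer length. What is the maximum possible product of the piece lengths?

Fill g[k] for k=2..15: at each k try every first piece i and multiply by the better of (k−i) uncut or g[k−i].
g[2] = 1×max(1,0) = 1×1 = 1
g[3] = 1×max(2,1) = 1×2 = 2
g[4] = 2×max(2,1) = 2×2 = 4
g[5] = 2×max(3,2) = 2×3 = 6
g[6] = 3×max(3,2) = 3×3 = 9
g[7] = 2×max(5,6) = 2×6 = 12
g[8] = 2×max(6,9) = 2×9 = 18
g[9] = 3×max(6,9) = 3×9 = 27
g[10] = 2×max(8,18) = 2×18 = 36
g[11] = 2×max(9,27) = 2×27 = 54
g[12] = 3×max(9,27) = 3×27 = 81
g[13] = 2×max(11,54) = 2×54 = 108
g[14] = 2×max(12,81) = 2×81 = 162
g[15] = 3×max(12,81) = 3×81 = 243
One optimal split: 3 + 3 + 3 + 3 + 3; product 3×3×3×3×3 = 243.

243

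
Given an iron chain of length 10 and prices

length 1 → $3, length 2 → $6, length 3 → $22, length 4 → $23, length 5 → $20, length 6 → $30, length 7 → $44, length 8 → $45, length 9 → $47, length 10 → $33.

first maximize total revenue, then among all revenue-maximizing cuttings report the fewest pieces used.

4

Let r[k] be the best obtainable value from length k. For each k, try every first piece i and keep the best of price[i] + r[k−i].
r[1] = 3
r[2] = 6  (first piece 1, then r[1]=3)
r[3] = 22
r[4] = 25  (first piece 1, then r[3]=22)
r[5] = 28  (first piece 1, then r[4]=25)
r[6] = 44  (first piece 3, then r[3]=22)
r[7] = 47  (first piece 1, then r[6]=44)
r[8] = 50  (first piece 1, then r[7]=47)
r[9] = 66  (first piece 3, then r[6]=44)
r[10] = 69  (first piece 1, then r[9]=66)
Maximum revenue is $69.
Now minimize piece count subject to staying optimal: for each k, pieces[k] = 1 + min over i with p[i]+r[k−i]=r[k] of pieces[k−i].
pieces[7] = 3
pieces[8] = 3
pieces[9] = 3
pieces[10] = 4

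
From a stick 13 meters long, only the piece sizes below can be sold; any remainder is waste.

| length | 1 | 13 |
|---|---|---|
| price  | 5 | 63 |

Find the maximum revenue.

Consider every possible first cut. r[k] is the best of p[i]+r[k−i] over all sellable i≤k.
r[1] = 5
r[2] = 10  (first piece 1, then r[1]=5)
r[3] = 15  (first piece 1, then r[2]=10)
r[4] = 20  (first piece 1, then r[3]=15)
r[5] = 25  (first piece 1, then r[4]=20)
r[6] = 30  (first piece 1, then r[5]=25)
r[7] = 35  (first piece 1, then r[6]=30)
r[8] = 40  (first piece 1, then r[7]=35)
r[9] = 45  (first piece 1, then r[8]=40)
r[10] = 50  (first piece 1, then r[9]=45)
r[11] = 55  (first piece 1, then r[10]=50)
r[12] = 60  (first piece 1, then r[11]=55)
r[13] = max(5+60, 63+0) = 65
One optimal cutting: 1 + 1 + 1 + 1 + 1 + 1 + 1 + 1 + 1 + 1 + 1 + 1 + 1 → 65.

65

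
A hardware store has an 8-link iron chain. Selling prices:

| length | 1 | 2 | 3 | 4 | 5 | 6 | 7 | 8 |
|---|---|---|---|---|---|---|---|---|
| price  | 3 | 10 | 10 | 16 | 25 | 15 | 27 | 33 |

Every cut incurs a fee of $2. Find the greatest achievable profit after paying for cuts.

34

Build v[k] bottom-up: v[k] = max over allowed piece i of (p[i] + v[k−i]) − 2 per cut.
v[1] = 3
v[2] = max(3+3-2, 10+0) = 10
v[3] = max(3+10-2, 10+3-2, 10+0) = 11
v[4] = max(3+11-2, 10+10-2, 10+3-2, 16+0) = 18
v[5] = max(3+18-2, 10+11-2, 10+10-2, 16+3-2, 25+0) = 25
v[6] = max(3+25-2, 10+18-2, 10+11-2, 16+10-2, 25+3-2, 15+0) = 26
v[7] = max(3+26-2, 10+25-2, 10+18-2, …, 15+3-2, 27+0) = 33
v[8] = max(3+33-2, 10+26-2, 10+25-2, …, 27+3-2, 33+0) = 34
One optimal plan: pieces 5 + 2 + 1 (2 cuts) → $38 − $4 = $34.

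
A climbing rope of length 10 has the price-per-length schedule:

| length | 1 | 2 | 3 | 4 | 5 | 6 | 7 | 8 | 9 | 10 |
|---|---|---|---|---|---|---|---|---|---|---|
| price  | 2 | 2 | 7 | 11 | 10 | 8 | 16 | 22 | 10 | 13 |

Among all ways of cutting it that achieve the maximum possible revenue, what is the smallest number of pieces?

Let r[k] be the best obtainable value from length k. For each k, try every first piece i and keep the best of price[i] + r[k−i].
r[1] = 2
r[2] = 4  (first piece 1, then r[1]=2)
r[3] = 7
r[4] = 11
r[5] = 13  (first piece 1, then r[4]=11)
r[6] = 15  (first piece 1, then r[5]=13)
r[7] = 18  (first piece 3, then r[4]=11)
r[8] = 22  (first piece 4, then r[4]=11)
r[9] = 24  (first piece 1, then r[8]=22)
r[10] = 26  (first piece 1, then r[9]=24)
Maximum revenue is €26.
Now minimize piece count subject to staying optimal: for each k, pieces[k] = 1 + min over i with p[i]+r[k−i]=r[k] of pieces[k−i].
pieces[7] = 2
pieces[8] = 1
pieces[9] = 2
pieces[10] = 3

3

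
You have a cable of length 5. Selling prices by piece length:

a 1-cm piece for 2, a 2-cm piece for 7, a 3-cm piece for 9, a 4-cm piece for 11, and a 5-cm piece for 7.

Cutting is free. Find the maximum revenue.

Consider every possible first cut. r[k] is the best of p[i]+r[k−i] over all sellable i≤k.
r[1] = 2
r[2] = max(2+2, 7+0) = 7
r[3] = max(2+7, 7+2, 9+0) = 9
r[4] = max(2+9, 7+7, 9+2, 11+0) = 14
r[5] = max(2+14, 7+9, 9+7, 11+2, 7+0) = 16
One optimal cutting: 2 + 2 + 1 → 7 + 7 + 2 = 16.

16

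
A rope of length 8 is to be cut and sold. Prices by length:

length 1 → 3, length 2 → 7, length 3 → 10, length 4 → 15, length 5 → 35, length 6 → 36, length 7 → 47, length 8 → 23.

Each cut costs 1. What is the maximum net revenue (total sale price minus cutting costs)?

Let v[k] be the best obtainable value from length k. For each k, try every first piece i and keep the best of price[i] + v[k−i] minus the 1 cut fee when i<k.
v[1] = 3
v[2] = 7
v[3] = 10
v[4] = 15
v[5] = 35
v[6] = 37  (first piece 1, then v[5]=35)
v[7] = 47
v[8] = 49  (first piece 1, then v[7]=47)
One optimal plan: pieces 7 + 1 (1 cut) → 50 − 1 = 49.

49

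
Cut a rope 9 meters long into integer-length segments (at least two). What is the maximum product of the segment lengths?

Fill prod[k] for k=2..9: at each k try every first piece i and multiply by the better of (k−i) uncut or prod[k−i].
Small cases: prod[2]=1.
prod[3] = max(1*2, 2*1) = 2
prod[4] = max(1*3, 2*2, 3*1) = 4
prod[5] = max(1*4, 2*3, 3*2, 4*1) = 6
prod[6] = max(1*6, 2*4, 3*3, 4*2, 5*1) = 9
prod[7] = max(1*9, 2*6, 3*4, 4*3, 5*2, 6*1) = 12
prod[8] = max(1*12, 2*9, 3*6, …, 6*2, 7*1) = 18
prod[9] = max(1*18, 2*12, 3*9, …, 7*2, 8*1) = 27
One optimal split: 3 + 3 + 3; product 3*3*3 = 27.

27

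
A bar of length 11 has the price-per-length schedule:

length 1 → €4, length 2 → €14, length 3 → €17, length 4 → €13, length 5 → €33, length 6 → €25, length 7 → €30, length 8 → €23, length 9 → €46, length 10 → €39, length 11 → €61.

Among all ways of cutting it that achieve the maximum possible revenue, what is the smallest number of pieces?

4

Consider every possible first cut. r[k] is the best of p[i]+r[k−i] over all sellable i≤k.
r[1] = 4
r[2] = 14
r[3] = 18  (first piece 1, then r[2]=14)
r[4] = 28  (first piece 2, then r[2]=14)
r[5] = 33
r[6] = 42  (first piece 2, then r[4]=28)
r[7] = 47  (first piece 2, then r[5]=33)
r[8] = 56  (first piece 2, then r[6]=42)
r[9] = 61  (first piece 2, then r[7]=47)
r[10] = 70  (first piece 2, then r[8]=56)
r[11] = 75  (first piece 2, then r[9]=61)
Maximum revenue is €75.
Now minimize piece count subject to staying optimal: for each k, pieces[k] = 1 + min over i with p[i]+r[k−i]=r[k] of pieces[k−i].
pieces[8] = 4
pieces[9] = 3
pieces[10] = 5
pieces[11] = 4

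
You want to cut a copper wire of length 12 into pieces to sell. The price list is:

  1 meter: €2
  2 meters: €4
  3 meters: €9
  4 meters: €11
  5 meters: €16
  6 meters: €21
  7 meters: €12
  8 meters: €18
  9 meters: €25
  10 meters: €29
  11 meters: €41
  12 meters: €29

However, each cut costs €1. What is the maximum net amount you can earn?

42

Consider every possible first cut. r[k] is the best of p[i]+r[k−i] over all sellable i≤k, charging 1 whenever i<k.
r[1] = 2
r[2] = 4
r[3] = 9
r[4] = 11
r[5] = 16
r[6] = 21
r[7] = 22  (first piece 1, then r[6]=21)
r[8] = 24  (first piece 2, then r[6]=21)
r[9] = 29  (first piece 3, then r[6]=21)
r[10] = 31  (first piece 4, then r[6]=21)
r[11] = 41
r[12] = 42  (first piece 1, then r[11]=41)
One optimal plan: pieces 11 + 1 (1 cut) → €43 − €1 = €42.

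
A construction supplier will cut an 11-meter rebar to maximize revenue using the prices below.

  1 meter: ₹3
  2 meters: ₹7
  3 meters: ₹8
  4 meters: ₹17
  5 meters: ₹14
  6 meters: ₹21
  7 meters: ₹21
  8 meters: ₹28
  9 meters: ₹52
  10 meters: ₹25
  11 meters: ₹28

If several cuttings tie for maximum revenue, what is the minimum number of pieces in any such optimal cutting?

2

Build r[k] bottom-up: r[k] = max over allowed piece i of (p[i] + r[k−i]).
r[1] = 3
r[2] = 7
r[3] = 10  (first piece 1, then r[2]=7)
r[4] = 17
r[5] = 20  (first piece 1, then r[4]=17)
r[6] = 24  (first piece 2, then r[4]=17)
r[7] = 27  (first piece 1, then r[6]=24)
r[8] = 34  (first piece 4, then r[4]=17)
r[9] = 52
r[10] = 55  (first piece 1, then r[9]=52)
r[11] = 59  (first piece 2, then r[9]=52)
Maximum revenue is ₹59.
Now minimize piece count subject to staying optimal: for each k, pieces[k] = 1 + min over i with p[i]+r[k−i]=r[k] of pieces[k−i].
pieces[8] = 2
pieces[9] = 1
pieces[10] = 2
pieces[11] = 2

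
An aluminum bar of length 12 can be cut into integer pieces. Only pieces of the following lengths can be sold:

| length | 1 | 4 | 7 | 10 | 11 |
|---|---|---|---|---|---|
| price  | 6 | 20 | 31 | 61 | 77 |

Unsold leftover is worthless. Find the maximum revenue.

83

Consider every possible first cut. f[k] is the best of p[i]+f[k−i] over all sellable i≤k.
f[1] = 6
f[2] = 12  (first piece 1, then f[1]=6)
f[3] = 18  (first piece 1, then f[2]=12)
f[4] = max(6+18, 20+0) = 24
f[5] = max(6+24, 20+6) = 30
f[6] = max(6+30, 20+12) = 36
f[7] = max(6+36, 20+18, 31+0) = 42
f[8] = max(6+42, 20+24, 31+6) = 48
f[9] = max(6+48, 20+30, 31+12) = 54
f[10] = max(6+54, 20+36, 31+18, 61+0) = 61
f[11] = max(6+61, 20+42, 31+24, 61+6, 77+0) = 77
f[12] = max(6+77, 20+48, 31+30, 61+12, 77+6) = 83
One optimal cutting: 11 + 1 → $83.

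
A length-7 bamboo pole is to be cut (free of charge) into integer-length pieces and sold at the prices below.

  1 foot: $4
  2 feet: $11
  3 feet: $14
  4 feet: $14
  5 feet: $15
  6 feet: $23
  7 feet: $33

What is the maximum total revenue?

Build v[k] bottom-up: v[k] = max over allowed piece i of (p[i] + v[k−i]).
v[1] = 4
v[2] = 11
v[3] = 15  (first piece 1, then v[2]=11)
v[4] = 22  (first piece 2, then v[2]=11)
v[5] = 26  (first piece 1, then v[4]=22)
v[6] = 33  (first piece 2, then v[4]=22)
v[7] = 37  (first piece 1, then v[6]=33)
One optimal cutting: 2 + 2 + 2 + 1 → $11 + $11 + $11 + $4 = $37.

37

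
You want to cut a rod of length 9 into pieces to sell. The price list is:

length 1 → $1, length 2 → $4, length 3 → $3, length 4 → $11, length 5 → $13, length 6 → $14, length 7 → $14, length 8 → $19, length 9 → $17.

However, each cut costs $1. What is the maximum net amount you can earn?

23

Let net[k] be the best obtainable value from length k. For each k, try every first piece i and keep the best of price[i] + net[k−i] minus the 1 cut fee when i<k.
net[1] = 1
net[2] = max(1+1-1, 4+0) = 4
net[3] = max(1+4-1, 4+1-1, 3+0) = 4
net[4] = max(1+4-1, 4+4-1, 3+1-1, 11+0) = 11
net[5] = max(1+11-1, 4+4-1, 3+4-1, 11+1-1, 13+0) = 13
net[6] = max(1+13-1, 4+11-1, 3+4-1, 11+4-1, 13+1-1, 14+0) = 14
net[7] = max(1+14-1, 4+13-1, 3+11-1, …, 14+1-1, 14+0) = 16
net[8] = max(1+16-1, 4+14-1, 3+13-1, …, 14+1-1, 19+0) = 21
net[9] = max(1+21-1, 4+16-1, 3+14-1, …, 19+1-1, 17+0) = 23
One optimal plan: pieces 5 + 4 (1 cut) → $24 − $1 = $23.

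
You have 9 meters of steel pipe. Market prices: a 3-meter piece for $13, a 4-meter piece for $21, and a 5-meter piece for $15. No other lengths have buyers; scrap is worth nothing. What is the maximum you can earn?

42

Let best[k] be the best obtainable value from length k. For each k, try every first piece i and keep the best of price[i] + best[k−i].
best[1] = 0
best[2] = 0
best[3] = 13
best[4] = max(13+0, 21+0) = 21
best[5] = max(13+0, 21+0, 15+0) = 21
best[6] = max(13+13, 21+0, 15+0) = 26
best[7] = max(13+21, 21+13, 15+0) = 34
best[8] = max(13+21, 21+21, 15+13) = 42
best[9] = max(13+26, 21+21, 15+21) = 42
One optimal cutting: pieces 4 + 4 with 1 meter of scrap → $42.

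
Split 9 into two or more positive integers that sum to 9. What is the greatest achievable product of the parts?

27

Let m[k] be the best product for length k (with at least one cut). For each first piece i, the rest contributes max(k−i, m[k−i]).
m[2] = 1·max(1,0) = 1·1 = 1
m[3] = 1·max(2,1) = 1·2 = 2
m[4] = 2·max(2,1) = 2·2 = 4
m[5] = 2·max(3,2) = 2·3 = 6
m[6] = 3·max(3,2) = 3·3 = 9
m[7] = 2·max(5,6) = 2·6 = 12
m[8] = 2·max(6,9) = 2·9 = 18
m[9] = 3·max(6,9) = 3·9 = 27
One optimal split: 3 + 3 + 3; product 3·3·3 = 27.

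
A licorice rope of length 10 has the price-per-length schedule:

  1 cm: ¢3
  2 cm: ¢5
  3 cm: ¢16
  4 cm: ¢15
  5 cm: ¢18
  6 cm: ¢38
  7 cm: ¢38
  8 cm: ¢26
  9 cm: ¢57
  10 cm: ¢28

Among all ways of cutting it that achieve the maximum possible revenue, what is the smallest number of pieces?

2

Build r[k] bottom-up: r[k] = max over allowed piece i of (p[i] + r[k−i]).
r[1] = 3
r[2] = max(3+3, 5+0) = 6
r[3] = max(3+6, 5+3, 16+0) = 16
r[4] = max(3+16, 5+6, 16+3, 15+0) = 19
r[5] = max(3+19, 5+16, 16+6, 15+3, 18+0) = 22
r[6] = max(3+22, 5+19, 16+16, 15+6, 18+3, 38+0) = 38
r[7] = max(3+38, 5+22, 16+19, …, 38+3, 38+0) = 41
r[8] = max(3+41, 5+38, 16+22, …, 38+3, 26+0) = 44
r[9] = max(3+44, 5+41, 16+38, …, 26+3, 57+0) = 57
r[10] = max(3+57, 5+44, 16+41, …, 57+3, 28+0) = 60
Maximum revenue is ¢60.
Now minimize piece count subject to staying optimal: for each k, pieces[k] = 1 + min over i with p[i]+r[k−i]=r[k] of pieces[k−i].
pieces[7] = 2
pieces[8] = 3
pieces[9] = 1
pieces[10] = 2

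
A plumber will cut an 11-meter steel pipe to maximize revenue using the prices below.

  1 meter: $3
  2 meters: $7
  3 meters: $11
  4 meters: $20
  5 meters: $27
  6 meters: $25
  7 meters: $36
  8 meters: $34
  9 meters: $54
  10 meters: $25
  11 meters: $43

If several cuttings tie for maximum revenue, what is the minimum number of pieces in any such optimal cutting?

Consider every possible first cut. r[k] is the best of p[i]+r[k−i] over all sellable i≤k.
r[1] = 3
r[2] = 7
r[3] = 11
r[4] = 20
r[5] = 27
r[6] = 30  (first piece 1, then r[5]=27)
r[7] = 36
r[8] = 40  (first piece 4, then r[4]=20)
r[9] = 54
r[10] = 57  (first piece 1, then r[9]=54)
r[11] = 61  (first piece 2, then r[9]=54)
Maximum revenue is $61.
Now minimize piece count subject to staying optimal: for each k, pieces[k] = 1 + min over i with p[i]+r[k−i]=r[k] of pieces[k−i].
pieces[8] = 2
pieces[9] = 1
pieces[10] = 2
pieces[11] = 2

2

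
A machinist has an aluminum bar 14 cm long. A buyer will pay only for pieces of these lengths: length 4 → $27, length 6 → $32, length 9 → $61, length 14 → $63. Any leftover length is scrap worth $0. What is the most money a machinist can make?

88

Consider every possible first cut. best[k] is the best of p[i]+best[k−i] over all sellable i≤k.
best[1] = 0
best[2] = 0
best[3] = 0
best[4] = 27
best[5] = 27
best[6] = max(27+0, 32+0) = 32
best[7] = max(27+0, 32+0) = 32
best[8] = max(27+27, 32+0) = 54
best[9] = max(27+27, 32+0, 61+0) = 61
best[10] = max(27+32, 32+27, 61+0) = 61
best[11] = max(27+32, 32+27, 61+0) = 61
best[12] = max(27+54, 32+32, 61+0) = 81
best[13] = max(27+61, 32+32, 61+27) = 88
best[14] = max(27+61, 32+54, 61+27, 63+0) = 88
One optimal cutting: pieces 9 + 4 with 1 cm of scrap → $88.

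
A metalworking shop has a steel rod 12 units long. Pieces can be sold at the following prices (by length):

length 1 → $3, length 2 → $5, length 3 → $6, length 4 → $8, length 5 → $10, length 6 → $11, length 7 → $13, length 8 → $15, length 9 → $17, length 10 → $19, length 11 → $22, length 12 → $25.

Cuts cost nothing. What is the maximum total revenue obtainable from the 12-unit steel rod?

Consider every possible first cut. v[k] is the best of p[i]+v[k−i] over all sellable i≤k.
v[1] = 3
v[2] = max(3+3, 5+0) = 6
v[3] = max(3+6, 5+3, 6+0) = 9
v[4] = max(3+9, 5+6, 6+3, 8+0) = 12
v[5] = max(3+12, 5+9, 6+6, 8+3, 10+0) = 15
v[6] = max(3+15, 5+12, 6+9, 8+6, 10+3, 11+0) = 18
v[7] = max(3+18, 5+15, 6+12, …, 11+3, 13+0) = 21
v[8] = max(3+21, 5+18, 6+15, …, 13+3, 15+0) = 24
v[9] = max(3+24, 5+21, 6+18, …, 15+3, 17+0) = 27
v[10] = max(3+27, 5+24, 6+21, …, 17+3, 19+0) = 30
v[11] = max(3+30, 5+27, 6+24, …, 19+3, 22+0) = 33
v[12] = max(3+33, 5+30, 6+27, …, 22+3, 25+0) = 36
One optimal cutting: 1 + 1 + 1 + 1 + 1 + 1 + 1 + 1 + 1 + 1 + 1 + 1 → $3 + $3 + $3 + $3 + $3 + $3 + $3 + $3 + $3 + $3 + $3 + $3 = $36.

36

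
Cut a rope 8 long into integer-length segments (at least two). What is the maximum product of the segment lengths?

Define m[k] = max over 1≤i<k of i · max(k−i, m[k−i]); the inner max lets the remainder stay uncut if that's better.
m[2] = 1*max(1,0) = 1*1 = 1
m[3] = max(1*2, 2*1) = 2
m[4] = max(1*3, 2*2, 3*1) = 4
m[5] = max(1*4, 2*3, 3*2, 4*1) = 6
m[6] = max(1*6, 2*4, 3*3, 4*2, 5*1) = 9
m[7] = max(1*9, 2*6, 3*4, 4*3, 5*2, 6*1) = 12
m[8] = max(1*12, 2*9, 3*6, …, 6*2, 7*1) = 18
One optimal split: 3 + 3 + 2; product 3*3*2 = 18.

18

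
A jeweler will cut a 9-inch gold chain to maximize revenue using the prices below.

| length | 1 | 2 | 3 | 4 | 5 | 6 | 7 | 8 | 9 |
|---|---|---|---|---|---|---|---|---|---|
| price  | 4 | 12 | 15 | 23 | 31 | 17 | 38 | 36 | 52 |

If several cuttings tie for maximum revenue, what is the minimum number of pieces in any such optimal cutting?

3

Let r[k] be the best obtainable value from length k. For each k, try every first piece i and keep the best of price[i] + r[k−i].
r[1] = 4
r[2] = 12
r[3] = 16  (first piece 1, then r[2]=12)
r[4] = 24  (first piece 2, then r[2]=12)
r[5] = 31
r[6] = 36  (first piece 2, then r[4]=24)
r[7] = 43  (first piece 2, then r[5]=31)
r[8] = 48  (first piece 2, then r[6]=36)
r[9] = 55  (first piece 2, then r[7]=43)
Maximum revenue is $55.
Now minimize piece count subject to staying optimal: for each k, pieces[k] = 1 + min over i with p[i]+r[k−i]=r[k] of pieces[k−i].
pieces[6] = 3
pieces[7] = 2
pieces[8] = 4
pieces[9] = 3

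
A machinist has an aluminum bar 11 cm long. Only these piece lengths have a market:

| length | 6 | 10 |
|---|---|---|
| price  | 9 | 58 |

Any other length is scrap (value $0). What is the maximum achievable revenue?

58

Let f[k] be the best obtainable value from length k. For each k, try every first piece i and keep the best of price[i] + f[k−i].
f[1] = 0
f[2] = 0
f[3] = 0
f[4] = 0
f[5] = 0
f[6] = 9
f[7] = 9
f[8] = 9
f[9] = 9
f[10] = 58
f[11] = 58
One optimal cutting: pieces 10 with 1 cm of scrap → $58.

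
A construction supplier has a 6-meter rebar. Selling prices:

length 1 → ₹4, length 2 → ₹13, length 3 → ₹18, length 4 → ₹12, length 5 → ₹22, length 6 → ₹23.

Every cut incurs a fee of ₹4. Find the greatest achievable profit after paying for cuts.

Build r[k] bottom-up: r[k] = max over allowed piece i of (p[i] + r[k−i]) − 4 per cut.
r[1] = 4
r[2] = 13
r[3] = 18
r[4] = 22  (first piece 2, then r[2]=13)
r[5] = 27  (first piece 2, then r[3]=18)
r[6] = 32  (first piece 3, then r[3]=18)
One optimal plan: pieces 3 + 3 (1 cut) → ₹36 − ₹4 = ₹32.

32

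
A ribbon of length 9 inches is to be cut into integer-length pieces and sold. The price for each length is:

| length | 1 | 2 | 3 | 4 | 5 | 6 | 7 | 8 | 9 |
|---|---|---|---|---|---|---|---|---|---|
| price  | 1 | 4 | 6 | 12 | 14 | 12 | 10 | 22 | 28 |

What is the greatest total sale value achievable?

Build R[k] bottom-up: R[k] = max over allowed piece i of (p[i] + R[k−i]).
R[1] = 1
R[2] = 4
R[3] = 6
R[4] = 12
R[5] = 14
R[6] = 16  (first piece 2, then R[4]=12)
R[7] = 18  (first piece 2, then R[5]=14)
R[8] = 24  (first piece 4, then R[4]=12)
R[9] = 28
Best is to sell the whole 9-inch piece uncut for ¢28.

28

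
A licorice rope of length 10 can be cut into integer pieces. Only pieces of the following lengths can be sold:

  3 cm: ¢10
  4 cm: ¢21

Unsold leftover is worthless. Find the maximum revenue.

Let best[k] be the best obtainable value from length k. For each k, try every first piece i and keep the best of price[i] + best[k−i].
best[1] = 0
best[2] = 0
best[3] = 10
best[4] = max(10+0, 21+0) = 21
best[5] = max(10+0, 21+0) = 21
best[6] = max(10+10, 21+0) = 21
best[7] = max(10+21, 21+10) = 31
best[8] = max(10+21, 21+21) = 42
best[9] = max(10+21, 21+21) = 42
best[10] = max(10+31, 21+21) = 42
One optimal cutting: pieces 4 + 4 with 2 cm of scrap → ¢42.

42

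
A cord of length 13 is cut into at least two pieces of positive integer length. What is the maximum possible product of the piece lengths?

Define prod[k] = max over 1≤i<k of i · max(k−i, prod[k−i]); the inner max lets the remainder stay uncut if that's better.
prod[2] = 1×max(1,0) = 1×1 = 1
prod[3] = 1×max(2,1) = 1×2 = 2
prod[4] = 2×max(2,1) = 2×2 = 4
prod[5] = 2×max(3,2) = 2×3 = 6
prod[6] = 3×max(3,2) = 3×3 = 9
prod[7] = 2×max(5,6) = 2×6 = 12
prod[8] = 2×max(6,9) = 2×9 = 18
prod[9] = 3×max(6,9) = 3×9 = 27
prod[10] = 2×max(8,18) = 2×18 = 36
prod[11] = 2×max(9,27) = 2×27 = 54
prod[12] = 3×max(9,27) = 3×27 = 81
prod[13] = 2×max(11,54) = 2×54 = 108
One optimal split: 3 + 3 + 3 + 2 + 2; product 3×3×3×2×2 = 108.

108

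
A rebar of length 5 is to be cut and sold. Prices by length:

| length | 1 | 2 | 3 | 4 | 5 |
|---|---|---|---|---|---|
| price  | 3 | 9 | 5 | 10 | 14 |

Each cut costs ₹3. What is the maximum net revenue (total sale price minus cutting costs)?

15

Consider every possible first cut. r[k] is the best of p[i]+r[k−i] over all sellable i≤k, charging 3 whenever i<k.
r[1] = 3
r[2] = max(3+3-3, 9+0) = 9
r[3] = max(3+9-3, 9+3-3, 5+0) = 9
r[4] = max(3+9-3, 9+9-3, 5+3-3, 10+0) = 15
r[5] = max(3+15-3, 9+9-3, 5+9-3, 10+3-3, 14+0) = 15
One optimal plan: pieces 2 + 2 + 1 (2 cuts) → ₹21 − ₹6 = ₹15.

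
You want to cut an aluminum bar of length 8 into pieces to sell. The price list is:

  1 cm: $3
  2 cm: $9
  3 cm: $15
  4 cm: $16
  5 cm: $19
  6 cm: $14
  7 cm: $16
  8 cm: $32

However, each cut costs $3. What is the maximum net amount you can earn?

Let v[k] be the best obtainable value from length k. For each k, try every first piece i and keep the best of price[i] + v[k−i] minus the 3 cut fee when i<k.
v[1] = 3
v[2] = max(3+3-3, 9+0) = 9
v[3] = max(3+9-3, 9+3-3, 15+0) = 15
v[4] = max(3+15-3, 9+9-3, 15+3-3, 16+0) = 16
v[5] = max(3+16-3, 9+15-3, 15+9-3, 16+3-3, 19+0) = 21
v[6] = max(3+21-3, 9+16-3, 15+15-3, 16+9-3, 19+3-3, 14+0) = 27
v[7] = max(3+27-3, 9+21-3, 15+16-3, …, 14+3-3, 16+0) = 28
v[8] = max(3+28-3, 9+27-3, 15+21-3, …, 16+3-3, 32+0) = 33
One optimal plan: pieces 3 + 3 + 2 (2 cuts) → $39 − $6 = $33.

33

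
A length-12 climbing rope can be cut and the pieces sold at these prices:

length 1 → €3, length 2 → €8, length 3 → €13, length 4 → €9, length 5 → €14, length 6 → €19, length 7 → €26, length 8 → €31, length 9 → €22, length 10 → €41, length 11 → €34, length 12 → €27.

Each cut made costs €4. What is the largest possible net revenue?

45

Build net[k] bottom-up: net[k] = max over allowed piece i of (p[i] + net[k−i]) − 4 per cut.
net[1] = 3
net[2] = 8
net[3] = 13
net[4] = 12  (first piece 1, then net[3]=13)
net[5] = 17  (first piece 2, then net[3]=13)
net[6] = 22  (first piece 3, then net[3]=13)
net[7] = 26
net[8] = 31
net[9] = 31  (first piece 3, then net[6]=22)
net[10] = 41
net[11] = 40  (first piece 1, then net[10]=41)
net[12] = 45  (first piece 2, then net[10]=41)
One optimal plan: pieces 10 + 2 (1 cut) → €49 − €4 = €45.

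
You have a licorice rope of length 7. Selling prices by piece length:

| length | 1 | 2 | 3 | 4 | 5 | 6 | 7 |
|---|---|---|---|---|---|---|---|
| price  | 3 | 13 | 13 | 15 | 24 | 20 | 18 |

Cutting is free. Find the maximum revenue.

42

Let best[k] be the best obtainable value from length k. For each k, try every first piece i and keep the best of price[i] + best[k−i].
best[1] = 3
best[2] = max(3+3, 13+0) = 13
best[3] = max(3+13, 13+3, 13+0) = 16
best[4] = max(3+16, 13+13, 13+3, 15+0) = 26
best[5] = max(3+26, 13+16, 13+13, 15+3, 24+0) = 29
best[6] = max(3+29, 13+26, 13+16, 15+13, 24+3, 20+0) = 39
best[7] = max(3+39, 13+29, 13+26, …, 20+3, 18+0) = 42
One optimal cutting: 2 + 2 + 2 + 1 → ¢13 + ¢13 + ¢13 + ¢3 = ¢42.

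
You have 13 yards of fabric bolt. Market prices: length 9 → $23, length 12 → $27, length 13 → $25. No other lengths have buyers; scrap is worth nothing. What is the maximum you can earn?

Build r[k] bottom-up: r[k] = max over allowed piece i of (p[i] + r[k−i]).
r[1] = 0
r[2] = 0
r[3] = 0
r[4] = 0
r[5] = 0
r[6] = 0
r[7] = 0
r[8] = 0
r[9] = 23
r[10] = 23
r[11] = 23
r[12] = 27
r[13] = 27
One optimal cutting: pieces 12 with 1 yard of scrap → $27.

27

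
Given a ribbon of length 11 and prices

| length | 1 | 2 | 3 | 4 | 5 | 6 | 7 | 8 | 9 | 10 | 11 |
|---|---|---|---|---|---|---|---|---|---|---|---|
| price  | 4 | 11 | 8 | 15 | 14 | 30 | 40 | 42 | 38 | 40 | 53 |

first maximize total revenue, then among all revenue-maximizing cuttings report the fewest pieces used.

3

Let r[k] be the best obtainable value from length k. For each k, try every first piece i and keep the best of price[i] + r[k−i].
r[1] = 4
r[2] = 11
r[3] = 15  (first piece 1, then r[2]=11)
r[4] = 22  (first piece 2, then r[2]=11)
r[5] = 26  (first piece 1, then r[4]=22)
r[6] = 33  (first piece 2, then r[4]=22)
r[7] = 40
r[8] = 44  (first piece 1, then r[7]=40)
r[9] = 51  (first piece 2, then r[7]=40)
r[10] = 55  (first piece 1, then r[9]=51)
r[11] = 62  (first piece 2, then r[9]=51)
Maximum revenue is ¢62.
Now minimize piece count subject to staying optimal: for each k, pieces[k] = 1 + min over i with p[i]+r[k−i]=r[k] of pieces[k−i].
pieces[8] = 2
pieces[9] = 2
pieces[10] = 3
pieces[11] = 3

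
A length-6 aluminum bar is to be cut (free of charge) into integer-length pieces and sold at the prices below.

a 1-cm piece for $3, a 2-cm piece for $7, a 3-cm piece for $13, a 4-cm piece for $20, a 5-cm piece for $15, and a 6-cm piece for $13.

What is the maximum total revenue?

27

Let r[k] be the best obtainable value from length k. For each k, try every first piece i and keep the best of price[i] + r[k−i].
r[1] = 3
r[2] = max(3+3, 7+0) = 7
r[3] = max(3+7, 7+3, 13+0) = 13
r[4] = max(3+13, 7+7, 13+3, 20+0) = 20
r[5] = max(3+20, 7+13, 13+7, 20+3, 15+0) = 23
r[6] = max(3+23, 7+20, 13+13, 20+7, 15+3, 13+0) = 27
One optimal cutting: 4 + 2 → $20 + $7 = $27.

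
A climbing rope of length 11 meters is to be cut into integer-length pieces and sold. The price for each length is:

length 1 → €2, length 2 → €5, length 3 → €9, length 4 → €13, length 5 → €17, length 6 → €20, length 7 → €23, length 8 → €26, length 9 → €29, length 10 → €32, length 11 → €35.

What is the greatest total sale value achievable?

37

Build r[k] bottom-up: r[k] = max over allowed piece i of (p[i] + r[k−i]).
r[1] = 2
r[2] = 5
r[3] = 9
r[4] = 13
r[5] = 17
r[6] = 20
r[7] = 23
r[8] = 26  (first piece 3, then r[5]=17)
r[9] = 30  (first piece 4, then r[5]=17)
r[10] = 34  (first piece 5, then r[5]=17)
r[11] = 37  (first piece 5, then r[6]=20)
One optimal cutting: 6 + 5 → €20 + €17 = €37.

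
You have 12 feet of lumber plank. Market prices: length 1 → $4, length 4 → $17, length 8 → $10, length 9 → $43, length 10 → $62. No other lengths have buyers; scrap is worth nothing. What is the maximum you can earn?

70

Consider every possible first cut. best[k] is the best of p[i]+best[k−i] over all sellable i≤k.
best[1] = 4
best[2] = 8  (first piece 1, then best[1]=4)
best[3] = 12  (first piece 1, then best[2]=8)
best[4] = 17
best[5] = 21  (first piece 1, then best[4]=17)
best[6] = 25  (first piece 1, then best[5]=21)
best[7] = 29  (first piece 1, then best[6]=25)
best[8] = 34  (first piece 4, then best[4]=17)
best[9] = 43
best[10] = 62
best[11] = 66  (first piece 1, then best[10]=62)
best[12] = 70  (first piece 1, then best[11]=66)
One optimal cutting: 10 + 1 + 1 → $70.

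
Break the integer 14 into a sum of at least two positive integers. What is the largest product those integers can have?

162

Define g[k] = max over 1≤i<k of i · max(k−i, g[k−i]); the inner max lets the remainder stay uncut if that's better.
g[2] = 1·max(1,0) = 1·1 = 1
g[3] = max(1·2, 2·1) = 2
g[4] = max(1·3, 2·2, 3·1) = 4
g[5] = max(1·4, 2·3, 3·2, 4·1) = 6
g[6] = max(1·6, 2·4, 3·3, 4·2, 5·1) = 9
g[7] = max(1·9, 2·6, 3·4, 4·3, 5·2, 6·1) = 12
g[8] = max(1·12, 2·9, 3·6, …, 6·2, 7·1) = 18
g[9] = max(1·18, 2·12, 3·9, …, 7·2, 8·1) = 27
g[10] = max(1·27, 2·18, 3·12, …, 8·2, 9·1) = 36
g[11] = max(1·36, 2·27, 3·18, …, 9·2, 10·1) = 54
g[12] = max(1·54, 2·36, 3·27, …, 10·2, 11·1) = 81
g[13] = max(1·81, 2·54, 3·36, …, 11·2, 12·1) = 108
g[14] = max(1·108, 2·81, 3·54, …, 12·2, 13·1) = 162
One optimal split: 3 + 3 + 3 + 3 + 2; product 3·3·3·3·2 = 162.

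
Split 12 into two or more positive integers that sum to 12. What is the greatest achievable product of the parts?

81

Define m[k] = max over 1≤i<k of i · max(k−i, m[k−i]); the inner max lets the remainder stay uncut if that's better.
m[2] = 1·max(1,0) = 1·1 = 1
m[3] = 1·max(2,1) = 1·2 = 2
m[4] = 2·max(2,1) = 2·2 = 4
m[5] = 2·max(3,2) = 2·3 = 6
m[6] = 3·max(3,2) = 3·3 = 9
m[7] = 2·max(5,6) = 2·6 = 12
m[8] = 2·max(6,9) = 2·9 = 18
m[9] = 3·max(6,9) = 3·9 = 27
m[10] = 2·max(8,18) = 2·18 = 36
m[11] = 2·max(9,27) = 2·27 = 54
m[12] = 3·max(9,27) = 3·27 = 81
One optimal split: 3 + 3 + 3 + 3; product 3·3·3·3 = 81.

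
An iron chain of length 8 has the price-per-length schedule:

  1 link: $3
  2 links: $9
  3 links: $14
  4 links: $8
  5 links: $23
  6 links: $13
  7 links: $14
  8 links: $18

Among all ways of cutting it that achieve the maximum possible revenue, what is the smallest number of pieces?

Consider every possible first cut. r[k] is the best of p[i]+r[k−i] over all sellable i≤k.
r[1] = 3
r[2] = max(3+3, 9+0) = 9
r[3] = max(3+9, 9+3, 14+0) = 14
r[4] = max(3+14, 9+9, 14+3, 8+0) = 18
r[5] = max(3+18, 9+14, 14+9, 8+3, 23+0) = 23
r[6] = max(3+23, 9+18, 14+14, 8+9, 23+3, 13+0) = 28
r[7] = max(3+28, 9+23, 14+18, …, 13+3, 14+0) = 32
r[8] = max(3+32, 9+28, 14+23, …, 14+3, 18+0) = 37
Maximum revenue is $37.
Now minimize piece count subject to staying optimal: for each k, pieces[k] = 1 + min over i with p[i]+r[k−i]=r[k] of pieces[k−i].
pieces[5] = 1
pieces[6] = 2
pieces[7] = 2
pieces[8] = 2

2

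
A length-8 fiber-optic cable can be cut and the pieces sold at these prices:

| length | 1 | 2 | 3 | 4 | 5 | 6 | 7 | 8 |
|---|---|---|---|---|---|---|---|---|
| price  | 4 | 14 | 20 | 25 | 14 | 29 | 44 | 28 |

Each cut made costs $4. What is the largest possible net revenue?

Let v[k] be the best obtainable value from length k. For each k, try every first piece i and keep the best of price[i] + v[k−i] minus the 4 cut fee when i<k.
v[1] = 4
v[2] = max(4+4-4, 14+0) = 14
v[3] = max(4+14-4, 14+4-4, 20+0) = 20
v[4] = max(4+20-4, 14+14-4, 20+4-4, 25+0) = 25
v[5] = max(4+25-4, 14+20-4, 20+14-4, 25+4-4, 14+0) = 30
v[6] = max(4+30-4, 14+25-4, 20+20-4, 25+14-4, 14+4-4, 29+0) = 36
v[7] = max(4+36-4, 14+30-4, 20+25-4, …, 29+4-4, 44+0) = 44
v[8] = max(4+44-4, 14+36-4, 20+30-4, …, 44+4-4, 28+0) = 46
One optimal plan: pieces 3 + 3 + 2 (2 cuts) → $54 − $8 = $46.

46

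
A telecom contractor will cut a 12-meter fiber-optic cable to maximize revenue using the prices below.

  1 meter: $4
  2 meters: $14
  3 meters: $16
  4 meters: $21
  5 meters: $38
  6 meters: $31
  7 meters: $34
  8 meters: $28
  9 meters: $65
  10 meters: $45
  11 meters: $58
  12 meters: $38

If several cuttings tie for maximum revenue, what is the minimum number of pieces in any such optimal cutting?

Build r[k] bottom-up: r[k] = max over allowed piece i of (p[i] + r[k−i]).
r[1] = 4
r[2] = max(4+4, 14+0) = 14
r[3] = max(4+14, 14+4, 16+0) = 18
r[4] = max(4+18, 14+14, 16+4, 21+0) = 28
r[5] = max(4+28, 14+18, 16+14, 21+4, 38+0) = 38
r[6] = max(4+38, 14+28, 16+18, 21+14, 38+4, 31+0) = 42
r[7] = max(4+42, 14+38, 16+28, …, 31+4, 34+0) = 52
r[8] = max(4+52, 14+42, 16+38, …, 34+4, 28+0) = 56
r[9] = max(4+56, 14+52, 16+42, …, 28+4, 65+0) = 66
r[10] = max(4+66, 14+56, 16+52, …, 65+4, 45+0) = 76
r[11] = max(4+76, 14+66, 16+56, …, 45+4, 58+0) = 80
r[12] = max(4+80, 14+76, 16+66, …, 58+4, 38+0) = 90
Maximum revenue is $90.
Now minimize piece count subject to staying optimal: for each k, pieces[k] = 1 + min over i with p[i]+r[k−i]=r[k] of pieces[k−i].
pieces[9] = 3
pieces[10] = 2
pieces[11] = 3
pieces[12] = 3

3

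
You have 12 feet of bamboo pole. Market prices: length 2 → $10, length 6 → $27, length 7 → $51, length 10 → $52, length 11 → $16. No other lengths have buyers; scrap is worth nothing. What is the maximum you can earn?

Build r[k] bottom-up: r[k] = max over allowed piece i of (p[i] + r[k−i]).
r[1] = 0
r[2] = 10
r[3] = 10
r[4] = 20  (first piece 2, then r[2]=10)
r[5] = 20
r[6] = 30  (first piece 2, then r[4]=20)
r[7] = 51
r[8] = 51
r[9] = 61  (first piece 2, then r[7]=51)
r[10] = 61
r[11] = 71  (first piece 2, then r[9]=61)
r[12] = 71
One optimal cutting: pieces 7 + 2 + 2 with 1 foot of scrap → $71.

71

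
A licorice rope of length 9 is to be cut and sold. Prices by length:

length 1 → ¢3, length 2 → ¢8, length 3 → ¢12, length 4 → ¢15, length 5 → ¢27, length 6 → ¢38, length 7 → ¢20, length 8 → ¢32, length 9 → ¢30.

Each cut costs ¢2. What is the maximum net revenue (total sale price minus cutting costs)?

Consider every possible first cut. net[k] is the best of p[i]+net[k−i] over all sellable i≤k, charging 2 whenever i<k.
net[1] = 3
net[2] = max(3+3-2, 8+0) = 8
net[3] = max(3+8-2, 8+3-2, 12+0) = 12
net[4] = max(3+12-2, 8+8-2, 12+3-2, 15+0) = 15
net[5] = max(3+15-2, 8+12-2, 12+8-2, 15+3-2, 27+0) = 27
net[6] = max(3+27-2, 8+15-2, 12+12-2, 15+8-2, 27+3-2, 38+0) = 38
net[7] = max(3+38-2, 8+27-2, 12+15-2, …, 38+3-2, 20+0) = 39
net[8] = max(3+39-2, 8+38-2, 12+27-2, …, 20+3-2, 32+0) = 44
net[9] = max(3+44-2, 8+39-2, 12+38-2, …, 32+3-2, 30+0) = 48
One optimal plan: pieces 6 + 3 (1 cut) → ¢50 − ¢2 = ¢48.

48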